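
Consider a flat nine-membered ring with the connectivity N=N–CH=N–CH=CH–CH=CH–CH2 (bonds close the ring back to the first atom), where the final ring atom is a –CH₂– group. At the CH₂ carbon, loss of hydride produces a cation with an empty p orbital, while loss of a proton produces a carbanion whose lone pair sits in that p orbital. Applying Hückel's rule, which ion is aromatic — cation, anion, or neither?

The anion

In both ions every ring atom is sp² and contributes a p orbital, so both rings are fully conjugated.
Cation: 4 × 2 + 0 = 8 π electrons → 4(2), antiaromatic.
Anion: 4 × 2 + 2 = 10 π electrons → 4(2)+2, aromatic.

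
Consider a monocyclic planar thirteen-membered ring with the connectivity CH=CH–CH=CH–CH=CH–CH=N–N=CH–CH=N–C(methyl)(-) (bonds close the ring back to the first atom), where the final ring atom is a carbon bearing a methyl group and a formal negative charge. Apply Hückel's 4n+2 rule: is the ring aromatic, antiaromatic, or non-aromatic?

Aromatic

The p orbitals form a continuous loop: every atom in a ring double bond is sp² and brings one electron to the p orbital; each =N– nitrogen is pyridine-type (lone pair in the sp² plane, one electron in the p orbital); the carbanion's lone pair occupies the p orbital. The ring is fully conjugated.
π-electron count: 6 × 2 = 12 from the double-bond units + 2 from the C(methyl)(-) atom = 14.
That gives a 4n+2 count (14, n = 3).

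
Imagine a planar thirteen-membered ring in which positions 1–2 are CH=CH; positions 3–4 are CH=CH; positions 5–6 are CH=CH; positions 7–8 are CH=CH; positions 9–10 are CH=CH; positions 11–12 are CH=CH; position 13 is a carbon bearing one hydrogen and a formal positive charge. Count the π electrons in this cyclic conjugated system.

12

Check conjugation: each doubly-bonded ring atom is sp² with one p-orbital electron; the carbocation has an empty p orbital — every position has a p orbital, so the cyclic π system is continuous.
π-electron count: 6 × 2 = 12 from the double-bond units + 0 from the CH(+) atom = 12.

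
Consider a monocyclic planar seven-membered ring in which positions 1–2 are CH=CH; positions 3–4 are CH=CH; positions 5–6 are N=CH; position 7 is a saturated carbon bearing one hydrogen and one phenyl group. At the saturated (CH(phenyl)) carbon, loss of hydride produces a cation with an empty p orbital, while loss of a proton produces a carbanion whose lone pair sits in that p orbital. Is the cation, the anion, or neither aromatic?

The cation

Once that carbon is sp², every ring atom has a p orbital and both ions are fully conjugated.
Cation: 3 × 2 + 0 = 6 π electrons → 4(1)+2, aromatic.
Anion: 3 × 2 + 2 = 8 π electrons → 4(2), antiaromatic.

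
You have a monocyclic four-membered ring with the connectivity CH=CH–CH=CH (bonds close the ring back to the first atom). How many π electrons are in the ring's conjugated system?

4

The p orbitals form a continuous loop: every atom in a ring double bond is sp² and brings one electron to the p orbital. The ring is fully conjugated.
Adding the contributions, 2 × 2 = 4 from the 2 double-bond units.
(This ring is cyclobutadiene.)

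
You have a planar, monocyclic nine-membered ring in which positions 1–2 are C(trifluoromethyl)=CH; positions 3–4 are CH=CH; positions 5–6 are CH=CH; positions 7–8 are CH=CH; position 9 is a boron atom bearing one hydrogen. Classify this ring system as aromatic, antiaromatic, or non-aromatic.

Antiaromatic

Check conjugation: every atom in a ring double bond is sp² and brings one electron to the p orbital; the boron has an empty p orbital — every position has a p orbital, so the cyclic π system is continuous.
Adding the contributions, 4 × 2 = 8 from the double-bond units + 0 from the BH atom = 8.
8 = 4(2); a planar, fully conjugated 4n system is antiaromatic.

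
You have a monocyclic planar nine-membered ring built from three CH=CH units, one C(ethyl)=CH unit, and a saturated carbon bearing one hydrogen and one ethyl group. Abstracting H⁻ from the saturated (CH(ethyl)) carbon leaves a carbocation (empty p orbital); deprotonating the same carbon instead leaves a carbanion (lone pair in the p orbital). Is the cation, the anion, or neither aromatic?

Both ions have a continuous loop of p orbitals — each ring atom is sp².
Cation: 4 × 2 + 0 = 8 π electrons → 4(2), antiaromatic.
Anion: 4 × 2 + 2 = 10 π electrons → 4(2)+2, aromatic.

The anion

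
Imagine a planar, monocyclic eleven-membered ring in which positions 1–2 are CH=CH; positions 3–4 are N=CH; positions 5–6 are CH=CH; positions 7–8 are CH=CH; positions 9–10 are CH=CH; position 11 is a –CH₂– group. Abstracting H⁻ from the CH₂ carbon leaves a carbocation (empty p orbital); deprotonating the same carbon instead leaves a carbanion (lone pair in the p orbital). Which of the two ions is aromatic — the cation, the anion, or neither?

The cation

Both ions have a continuous loop of p orbitals — each ring atom is sp².
Cation: 5 × 2 + 0 = 10 π electrons → 4(2)+2, aromatic.
Anion: 5 × 2 + 2 = 12 π electrons → 4(3), antiaromatic.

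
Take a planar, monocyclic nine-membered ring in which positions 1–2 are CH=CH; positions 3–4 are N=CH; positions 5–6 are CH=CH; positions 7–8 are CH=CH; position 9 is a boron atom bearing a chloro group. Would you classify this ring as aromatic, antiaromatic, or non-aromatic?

The p orbitals form a continuous loop: the double-bond atoms are sp², each contributing one p electron; each sp² =N– keeps its lone pair in-plane and puts one electron into the π system; the boron has an empty p orbital. The ring is fully conjugated.
Counting π electrons: 4 × 2 = 8 from the double-bond units + 0 from the B(chloro) atom = 8.
8 = 4(2); a planar, fully conjugated 4n system is antiaromatic.

Antiaromatic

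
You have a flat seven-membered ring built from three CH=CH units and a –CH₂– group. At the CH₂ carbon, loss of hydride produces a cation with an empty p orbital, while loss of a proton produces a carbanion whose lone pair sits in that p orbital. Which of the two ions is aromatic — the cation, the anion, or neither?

In both ions every ring atom is sp² and contributes a p orbital, so both rings are fully conjugated.
Cation: 3 × 2 + 0 = 6 π electrons → 4(1)+2, aromatic.
Anion: 3 × 2 + 2 = 8 π electrons → 4(2), antiaromatic.

The cation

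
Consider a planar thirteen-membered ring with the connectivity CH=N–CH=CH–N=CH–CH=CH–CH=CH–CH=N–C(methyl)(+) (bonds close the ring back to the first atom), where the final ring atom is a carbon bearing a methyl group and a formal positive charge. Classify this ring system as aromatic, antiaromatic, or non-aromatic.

All ring atoms are sp² and supply a p orbital to the ring (each doubly-bonded ring atom is sp² with one p-orbital electron; each =N– nitrogen is pyridine-type (lone pair in the sp² plane, one electron in the p orbital); the carbocation has an empty p orbital); the conjugation is uninterrupted.
Counting π electrons: 6 × 2 = 12 from the double-bond units + 0 from the C(methyl)(+) atom = 12.
With 12 = 4·3 π electrons, Hückel's rule classifies the planar ring as antiaromatic.

Antiaromatic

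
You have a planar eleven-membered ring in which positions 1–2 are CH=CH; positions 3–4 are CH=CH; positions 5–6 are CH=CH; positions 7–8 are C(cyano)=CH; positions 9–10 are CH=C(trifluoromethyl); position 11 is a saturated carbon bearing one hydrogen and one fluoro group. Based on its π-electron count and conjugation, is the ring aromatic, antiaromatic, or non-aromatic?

Non-aromatic

Because that saturated carbon is sp³ and has no p orbital in the ring π system at the CH(fluoro) position, the π system cannot extend all the way around the ring.
Broken conjugation rules out both aromaticity and antiaromaticity.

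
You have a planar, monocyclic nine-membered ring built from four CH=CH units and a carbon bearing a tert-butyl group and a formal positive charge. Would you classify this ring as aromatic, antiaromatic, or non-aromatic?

Antiaromatic

Every ring atom contributes a p orbital perpendicular to the ring (every atom in a ring double bond is sp² and brings one electron to the p orbital; the carbocation has an empty p orbital), so the π system is cyclic and fully conjugated.
Tallying contributions gives 4 × 2 = 8 from the double-bond units + 0 from the C(tert-butyl)(+) atom = 8.
8 is a 4n count (n = 2), so the planar conjugated ring is antiaromatic.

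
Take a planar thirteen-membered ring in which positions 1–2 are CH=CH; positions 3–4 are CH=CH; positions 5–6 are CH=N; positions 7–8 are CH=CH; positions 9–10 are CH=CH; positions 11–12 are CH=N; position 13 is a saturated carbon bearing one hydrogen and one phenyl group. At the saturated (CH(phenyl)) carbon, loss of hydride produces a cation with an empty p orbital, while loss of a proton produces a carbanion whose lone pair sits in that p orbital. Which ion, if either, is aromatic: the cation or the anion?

The anion

In either ion the ring is fully conjugated: every atom, including the new sp² carbon, supplies a p orbital.
Cation: 6 × 2 + 0 = 12 π electrons → 4(3), antiaromatic.
Anion: 6 × 2 + 2 = 14 π electrons → 4(3)+2, aromatic.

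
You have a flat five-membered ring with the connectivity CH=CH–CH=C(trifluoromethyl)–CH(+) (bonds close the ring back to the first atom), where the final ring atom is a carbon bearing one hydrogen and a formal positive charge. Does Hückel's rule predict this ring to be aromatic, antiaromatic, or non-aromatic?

Antiaromatic

Every ring atom contributes a p orbital perpendicular to the ring (each doubly-bonded ring atom is sp² with one p-orbital electron; the carbocation has an empty p orbital), so the π system is cyclic and fully conjugated.
Tallying contributions gives 2 × 2 = 4 from the double-bond units + 0 from the CH(+) atom = 4.
4 = 4(1); a planar, fully conjugated 4n system is antiaromatic.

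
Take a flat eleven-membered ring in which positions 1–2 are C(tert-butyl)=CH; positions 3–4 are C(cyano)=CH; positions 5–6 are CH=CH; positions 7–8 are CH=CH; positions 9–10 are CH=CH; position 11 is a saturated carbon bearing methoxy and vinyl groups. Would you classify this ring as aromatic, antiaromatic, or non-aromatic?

Non-aromatic

The C(methoxy)(vinyl) position has four σ bonds — that saturated carbon is sp³ and has no p orbital in the ring π system — so the cyclic conjugation is interrupted.
A ring that is not fully conjugated cannot be aromatic or antiaromatic regardless of its π-electron count.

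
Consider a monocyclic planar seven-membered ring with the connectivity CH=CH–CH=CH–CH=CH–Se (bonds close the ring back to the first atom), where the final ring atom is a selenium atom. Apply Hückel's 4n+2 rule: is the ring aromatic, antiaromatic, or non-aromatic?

All ring atoms are sp² and supply a p orbital to the ring (every atom in a ring double bond is sp² and brings one electron to the p orbital; the selenium donates one lone pair from its p orbital); the conjugation is uninterrupted.
Tallying contributions gives 3 × 2 = 6 from the double-bond units + 2 from the Se atom = 8.
8 is a 4n count (n = 2), so the planar conjugated ring is antiaromatic.

Antiaromatic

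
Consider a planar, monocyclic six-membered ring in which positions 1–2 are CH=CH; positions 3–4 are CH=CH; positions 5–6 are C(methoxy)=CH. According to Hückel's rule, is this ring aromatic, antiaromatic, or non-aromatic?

Aromatic

Check conjugation: every atom in a ring double bond is sp² and brings one electron to the p orbital — every position has a p orbital, so the cyclic π system is continuous.
Counting π electrons: 3 × 2 = 6 from the 3 double-bond units.
Since 6 = 4·1 + 2, the ring meets the 4n+2 criterion.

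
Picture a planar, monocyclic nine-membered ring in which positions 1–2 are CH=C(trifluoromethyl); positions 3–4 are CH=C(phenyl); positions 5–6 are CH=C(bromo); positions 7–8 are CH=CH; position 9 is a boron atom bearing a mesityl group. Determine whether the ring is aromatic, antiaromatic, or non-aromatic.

Antiaromatic

Check conjugation: each doubly-bonded ring atom is sp² with one p-orbital electron; the boron has an empty p orbital — every position has a p orbital, so the cyclic π system is continuous.
Tallying contributions gives 4 × 2 = 8 from the double-bond units + 0 from the B(mesityl) atom = 8.
8 = 4(2); a planar, fully conjugated 4n system is antiaromatic.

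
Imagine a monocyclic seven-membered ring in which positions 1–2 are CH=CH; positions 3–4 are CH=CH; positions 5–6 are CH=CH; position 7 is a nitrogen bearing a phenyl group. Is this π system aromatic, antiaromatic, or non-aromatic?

All ring atoms are sp² and supply a p orbital to the ring (each doubly-bonded ring atom is sp² with one p-orbital electron; the pyrrole-type nitrogen donates its lone pair from the p orbital); the conjugation is uninterrupted.
Adding the contributions, 3 × 2 = 6 from the double-bond units + 2 from the N(phenyl) atom = 8.
8 = 4(2); a planar, fully conjugated 4n system is antiaromatic.

Antiaromatic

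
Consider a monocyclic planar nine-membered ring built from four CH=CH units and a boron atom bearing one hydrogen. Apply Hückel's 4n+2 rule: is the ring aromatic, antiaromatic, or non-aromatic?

Check conjugation: every atom in a ring double bond is sp² and brings one electron to the p orbital; the boron has an empty p orbital — every position has a p orbital, so the cyclic π system is continuous.
Adding the contributions, 4 × 2 = 8 from the double-bond units + 0 from the BH atom = 8.
8 is a 4n count (n = 2), so the planar conjugated ring is antiaromatic.

Antiaromatic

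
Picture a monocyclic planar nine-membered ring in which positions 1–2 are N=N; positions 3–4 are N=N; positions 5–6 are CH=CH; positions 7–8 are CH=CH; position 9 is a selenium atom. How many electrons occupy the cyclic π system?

Check conjugation: the double-bond atoms are sp², each contributing one p electron; each =N– nitrogen is pyridine-type (lone pair in the sp² plane, one electron in the p orbital); the selenium donates one lone pair from its p orbital — every position has a p orbital, so the cyclic π system is continuous.
π-electron count: 4 × 2 = 8 from the double-bond units + 2 from the Se atom = 10.

10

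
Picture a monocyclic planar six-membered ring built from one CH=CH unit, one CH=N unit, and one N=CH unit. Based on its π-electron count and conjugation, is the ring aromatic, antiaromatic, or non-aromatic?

Check conjugation: each doubly-bonded ring atom is sp² with one p-orbital electron; the doubly-bonded nitrogens are pyridine-type — their lone pairs lie in the ring plane, leaving one electron in the p orbital — every position has a p orbital, so the cyclic π system is continuous.
Adding the contributions, 3 × 2 = 6 from the 3 double-bond units.
That gives a 4n+2 count (6, n = 1).

Aromatic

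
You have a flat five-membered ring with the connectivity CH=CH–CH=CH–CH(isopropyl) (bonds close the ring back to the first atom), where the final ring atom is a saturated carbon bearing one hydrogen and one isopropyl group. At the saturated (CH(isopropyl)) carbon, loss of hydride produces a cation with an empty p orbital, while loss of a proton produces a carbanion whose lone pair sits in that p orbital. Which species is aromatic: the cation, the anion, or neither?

The anion

Once that carbon is sp², every ring atom has a p orbital and both ions are fully conjugated.
Cation: 2 × 2 + 0 = 4 π electrons → 4(1), antiaromatic.
Anion: 2 × 2 + 2 = 6 π electrons → 4(1)+2, aromatic.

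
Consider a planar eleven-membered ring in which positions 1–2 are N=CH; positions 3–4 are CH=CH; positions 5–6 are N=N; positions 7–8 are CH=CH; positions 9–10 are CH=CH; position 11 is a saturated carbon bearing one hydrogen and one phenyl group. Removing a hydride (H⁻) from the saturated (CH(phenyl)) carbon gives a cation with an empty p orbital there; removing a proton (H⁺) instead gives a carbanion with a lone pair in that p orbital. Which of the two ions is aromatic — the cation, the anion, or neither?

The cation

In either ion the ring is fully conjugated: every atom, including the new sp² carbon, supplies a p orbital.
Cation: 5 × 2 + 0 = 10 π electrons → 4(2)+2, aromatic.
Anion: 5 × 2 + 2 = 12 π electrons → 4(3), antiaromatic.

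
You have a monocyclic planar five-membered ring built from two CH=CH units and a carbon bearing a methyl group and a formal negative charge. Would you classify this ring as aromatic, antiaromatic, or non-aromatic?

The p orbitals form a continuous loop: the double-bond atoms are sp², each contributing one p electron; the carbanion's lone pair occupies the p orbital. The ring is fully conjugated.
Counting π electrons: 2 × 2 = 4 from the double-bond units + 2 from the C(methyl)(-) atom = 6.
That gives a 4n+2 count (6, n = 1).

Aromatic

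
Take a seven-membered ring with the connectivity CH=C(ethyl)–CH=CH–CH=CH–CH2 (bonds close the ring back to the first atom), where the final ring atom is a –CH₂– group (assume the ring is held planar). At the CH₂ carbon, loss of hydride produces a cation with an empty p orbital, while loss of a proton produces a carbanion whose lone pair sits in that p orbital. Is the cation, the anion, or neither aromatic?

The cation

Once that carbon is sp², every ring atom has a p orbital and both ions are fully conjugated.
Cation: 3 × 2 + 0 = 6 π electrons → 4(1)+2, aromatic.
Anion: 3 × 2 + 2 = 8 π electrons → 4(2), antiaromatic.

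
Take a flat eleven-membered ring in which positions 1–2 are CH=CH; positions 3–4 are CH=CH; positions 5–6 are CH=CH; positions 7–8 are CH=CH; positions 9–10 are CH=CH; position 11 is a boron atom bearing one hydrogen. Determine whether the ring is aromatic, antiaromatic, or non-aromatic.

Aromatic

The p orbitals form a continuous loop: each doubly-bonded ring atom is sp² with one p-orbital electron; the boron has an empty p orbital. The ring is fully conjugated.
π-electron count: 5 × 2 = 10 from the double-bond units + 0 from the BH atom = 10.
That gives a 4n+2 count (10, n = 2).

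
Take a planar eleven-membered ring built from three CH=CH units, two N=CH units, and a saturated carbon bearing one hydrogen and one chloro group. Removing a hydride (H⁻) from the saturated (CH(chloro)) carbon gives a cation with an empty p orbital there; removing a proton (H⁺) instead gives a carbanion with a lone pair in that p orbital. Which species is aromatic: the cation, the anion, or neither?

In either ion the ring is fully conjugated: every atom, including the new sp² carbon, supplies a p orbital.
Cation: 5 × 2 + 0 = 10 π electrons → 4(2)+2, aromatic.
Anion: 5 × 2 + 2 = 12 π electrons → 4(3), antiaromatic.

The cation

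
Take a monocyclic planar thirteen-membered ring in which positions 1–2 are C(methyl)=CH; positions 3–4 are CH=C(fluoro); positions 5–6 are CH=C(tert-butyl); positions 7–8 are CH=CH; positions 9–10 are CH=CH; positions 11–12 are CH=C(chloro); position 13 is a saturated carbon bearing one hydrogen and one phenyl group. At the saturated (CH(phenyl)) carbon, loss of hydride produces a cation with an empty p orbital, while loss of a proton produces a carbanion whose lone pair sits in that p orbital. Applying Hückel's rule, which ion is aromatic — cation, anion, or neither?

In both ions every ring atom is sp² and contributes a p orbital, so both rings are fully conjugated.
Cation: 6 × 2 + 0 = 12 π electrons → 4(3), antiaromatic.
Anion: 6 × 2 + 2 = 14 π electrons → 4(3)+2, aromatic.

The anion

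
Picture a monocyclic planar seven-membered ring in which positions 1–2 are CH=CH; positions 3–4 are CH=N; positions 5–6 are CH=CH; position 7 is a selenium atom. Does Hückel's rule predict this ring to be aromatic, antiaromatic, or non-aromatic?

The p orbitals form a continuous loop: each doubly-bonded ring atom is sp² with one p-orbital electron; the doubly-bonded nitrogens are pyridine-type — their lone pairs lie in the ring plane, leaving one electron in the p orbital; the selenium donates one lone pair from its p orbital. The ring is fully conjugated.
Tallying contributions gives 3 × 2 = 6 from the double-bond units + 2 from the Se atom = 8.
8 = 4(2); a planar, fully conjugated 4n system is antiaromatic.

Antiaromatic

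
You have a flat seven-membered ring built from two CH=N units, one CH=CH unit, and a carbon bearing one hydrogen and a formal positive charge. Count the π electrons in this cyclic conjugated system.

6

Every ring atom contributes a p orbital perpendicular to the ring (every atom in a ring double bond is sp² and brings one electron to the p orbital; each =N– nitrogen is pyridine-type (lone pair in the sp² plane, one electron in the p orbital); the carbocation has an empty p orbital), so the π system is cyclic and fully conjugated.
π-electron count: 3 × 2 = 6 from the double-bond units + 0 from the CH(+) atom = 6.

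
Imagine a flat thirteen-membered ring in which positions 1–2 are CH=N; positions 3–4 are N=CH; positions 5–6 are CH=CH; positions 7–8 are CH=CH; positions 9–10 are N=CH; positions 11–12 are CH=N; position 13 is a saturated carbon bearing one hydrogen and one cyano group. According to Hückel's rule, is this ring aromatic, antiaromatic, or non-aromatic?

Non-aromatic

At the CH(cyano) position, that saturated carbon is sp³ and has no p orbital in the ring π system; the ring's p-orbital overlap is broken there.
A ring that is not fully conjugated cannot be aromatic or antiaromatic regardless of its π-electron count.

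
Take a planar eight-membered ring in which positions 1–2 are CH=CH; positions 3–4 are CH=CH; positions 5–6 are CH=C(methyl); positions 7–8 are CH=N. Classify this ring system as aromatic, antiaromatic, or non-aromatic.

All ring atoms are sp² and supply a p orbital to the ring (every atom in a ring double bond is sp² and brings one electron to the p orbital; each =N– nitrogen is pyridine-type (lone pair in the sp² plane, one electron in the p orbital)); the conjugation is uninterrupted.
π-electron count: 4 × 2 = 8 from the 4 double-bond units.
With 8 = 4·2 π electrons, Hückel's rule classifies the planar ring as antiaromatic.

Antiaromatic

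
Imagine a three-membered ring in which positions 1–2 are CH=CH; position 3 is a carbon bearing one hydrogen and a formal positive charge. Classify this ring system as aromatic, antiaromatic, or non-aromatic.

Aromatic

All ring atoms are sp² and supply a p orbital to the ring (each doubly-bonded ring atom is sp² with one p-orbital electron; the carbocation has an empty p orbital); the conjugation is uninterrupted.
Adding the contributions, 1 × 2 = 2 from the double-bond unit + 0 from the CH(+) atom = 2.
That gives a 4n+2 count (2, n = 0).
(This ring is the cyclopropenyl cation.)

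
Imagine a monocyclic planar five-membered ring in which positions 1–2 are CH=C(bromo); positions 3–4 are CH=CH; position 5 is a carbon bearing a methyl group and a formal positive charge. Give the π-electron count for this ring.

The p orbitals form a continuous loop: every atom in a ring double bond is sp² and brings one electron to the p orbital; the carbocation has an empty p orbital. The ring is fully conjugated.
Adding the contributions, 2 × 2 = 4 from the double-bond units + 0 from the C(methyl)(+) atom = 4.

4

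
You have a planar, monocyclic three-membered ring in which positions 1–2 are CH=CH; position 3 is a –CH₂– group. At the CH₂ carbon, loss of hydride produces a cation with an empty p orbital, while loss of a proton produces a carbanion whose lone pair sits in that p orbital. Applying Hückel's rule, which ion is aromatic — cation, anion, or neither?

Both ions have a continuous loop of p orbitals — each ring atom is sp².
Cation: 1 × 2 + 0 = 2 π electrons → 4(0)+2, aromatic.
Anion: 1 × 2 + 2 = 4 π electrons → 4(1), antiaromatic.

The cation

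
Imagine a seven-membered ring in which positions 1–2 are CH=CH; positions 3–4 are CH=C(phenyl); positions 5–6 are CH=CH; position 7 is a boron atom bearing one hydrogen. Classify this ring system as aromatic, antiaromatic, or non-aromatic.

Aromatic

Every ring atom contributes a p orbital perpendicular to the ring (the double-bond atoms are sp², each contributing one p electron; the boron has an empty p orbital), so the π system is cyclic and fully conjugated.
Counting π electrons: 3 × 2 = 6 from the double-bond units + 0 from the BH atom = 6.
Since 6 = 4·1 + 2, the ring meets the 4n+2 criterion.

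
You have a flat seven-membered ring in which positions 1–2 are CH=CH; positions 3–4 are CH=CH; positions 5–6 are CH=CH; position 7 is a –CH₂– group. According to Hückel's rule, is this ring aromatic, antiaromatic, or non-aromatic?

Non-aromatic

Because the tetrahedral CH₂ carbon is sp³ and has no p orbital in the ring π system at the CH2 position, the π system cannot extend all the way around the ring.
Broken conjugation rules out both aromaticity and antiaromaticity.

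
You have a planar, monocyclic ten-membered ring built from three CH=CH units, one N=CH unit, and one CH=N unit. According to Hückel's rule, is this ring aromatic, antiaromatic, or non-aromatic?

Aromatic

The p orbitals form a continuous loop: every atom in a ring double bond is sp² and brings one electron to the p orbital; the doubly-bonded nitrogens are pyridine-type — their lone pairs lie in the ring plane, leaving one electron in the p orbital. The ring is fully conjugated.
Adding the contributions, 5 × 2 = 10 from the 5 double-bond units.
10 = 4(2) + 2, which satisfies Hückel's 4n+2 rule.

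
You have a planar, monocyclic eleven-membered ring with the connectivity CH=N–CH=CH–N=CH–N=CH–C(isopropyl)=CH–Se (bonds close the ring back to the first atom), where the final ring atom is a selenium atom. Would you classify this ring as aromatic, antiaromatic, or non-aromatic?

Antiaromatic

All ring atoms are sp² and supply a p orbital to the ring (each doubly-bonded ring atom is sp² with one p-orbital electron; the doubly-bonded nitrogens are pyridine-type — their lone pairs lie in the ring plane, leaving one electron in the p orbital; the selenium donates one lone pair from its p orbital); the conjugation is uninterrupted.
Adding the contributions, 5 × 2 = 10 from the double-bond units + 2 from the Se atom = 12.
12 is a 4n count (n = 3), so the planar conjugated ring is antiaromatic.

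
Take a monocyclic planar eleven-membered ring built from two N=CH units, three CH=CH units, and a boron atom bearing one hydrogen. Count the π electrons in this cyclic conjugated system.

10

The p orbitals form a continuous loop: each doubly-bonded ring atom is sp² with one p-orbital electron; the doubly-bonded nitrogens are pyridine-type — their lone pairs lie in the ring plane, leaving one electron in the p orbital; the boron has an empty p orbital. The ring is fully conjugated.
Counting π electrons: 5 × 2 = 10 from the double-bond units + 0 from the BH atom = 10.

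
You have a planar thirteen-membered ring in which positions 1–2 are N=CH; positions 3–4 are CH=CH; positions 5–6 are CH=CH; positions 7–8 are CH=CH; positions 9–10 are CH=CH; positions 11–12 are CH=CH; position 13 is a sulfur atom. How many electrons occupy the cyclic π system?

14

Check conjugation: the double-bond atoms are sp², each contributing one p electron; each =N– nitrogen is pyridine-type (lone pair in the sp² plane, one electron in the p orbital); the sulfur donates one lone pair from its p orbital — every position has a p orbital, so the cyclic π system is continuous.
Tallying contributions gives 6 × 2 = 12 from the double-bond units + 2 from the S atom = 14.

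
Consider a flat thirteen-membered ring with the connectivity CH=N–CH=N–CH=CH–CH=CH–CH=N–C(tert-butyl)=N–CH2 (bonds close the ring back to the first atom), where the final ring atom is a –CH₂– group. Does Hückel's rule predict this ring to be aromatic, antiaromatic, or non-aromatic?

The CH2 carbon is saturated: the tetrahedral CH₂ carbon is sp³ and has no p orbital in the ring π system. Conjugation is not continuous around the ring.
Broken conjugation rules out both aromaticity and antiaromaticity.

Non-aromatic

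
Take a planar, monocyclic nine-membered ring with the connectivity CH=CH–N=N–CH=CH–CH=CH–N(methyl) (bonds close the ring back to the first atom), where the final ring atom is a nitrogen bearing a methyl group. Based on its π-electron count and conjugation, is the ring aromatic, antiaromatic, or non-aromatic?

Every ring atom contributes a p orbital perpendicular to the ring (every atom in a ring double bond is sp² and brings one electron to the p orbital; each =N– nitrogen is pyridine-type (lone pair in the sp² plane, one electron in the p orbital); the pyrrole-type nitrogen donates its lone pair from the p orbital), so the π system is cyclic and fully conjugated.
Tallying contributions gives 4 × 2 = 8 from the double-bond units + 2 from the N(methyl) atom = 10.
10 = 4(2) + 2, which satisfies Hückel's 4n+2 rule.

Aromatic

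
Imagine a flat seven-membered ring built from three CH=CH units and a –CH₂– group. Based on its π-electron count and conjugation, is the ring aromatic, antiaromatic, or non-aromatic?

Non-aromatic

The CH2 position has four σ bonds — the tetrahedral CH₂ carbon is sp³ and has no p orbital in the ring π system — so the cyclic conjugation is interrupted.
Broken conjugation rules out both aromaticity and antiaromaticity.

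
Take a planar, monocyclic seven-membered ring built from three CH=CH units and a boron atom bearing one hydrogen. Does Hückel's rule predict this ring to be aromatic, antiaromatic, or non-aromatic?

The p orbitals form a continuous loop: the double-bond atoms are sp², each contributing one p electron; the boron has an empty p orbital. The ring is fully conjugated.
Adding the contributions, 3 × 2 = 6 from the double-bond units + 0 from the BH atom = 6.
Since 6 = 4·1 + 2, the ring meets the 4n+2 criterion.

Aromatic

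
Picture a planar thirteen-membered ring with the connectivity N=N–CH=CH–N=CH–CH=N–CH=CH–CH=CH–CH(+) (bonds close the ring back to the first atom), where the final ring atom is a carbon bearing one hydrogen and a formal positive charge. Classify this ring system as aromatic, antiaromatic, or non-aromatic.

The p orbitals form a continuous loop: each doubly-bonded ring atom is sp² with one p-orbital electron; each sp² =N– keeps its lone pair in-plane and puts one electron into the π system; the carbocation has an empty p orbital. The ring is fully conjugated.
Tallying contributions gives 6 × 2 = 12 from the double-bond units + 0 from the CH(+) atom = 12.
12 = 4(3); a planar, fully conjugated 4n system is antiaromatic.

Antiaromatic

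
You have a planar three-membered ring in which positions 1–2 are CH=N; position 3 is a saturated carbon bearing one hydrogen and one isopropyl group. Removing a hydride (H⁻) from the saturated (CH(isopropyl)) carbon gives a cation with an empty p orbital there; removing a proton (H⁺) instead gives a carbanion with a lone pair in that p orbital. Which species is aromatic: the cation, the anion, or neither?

The cation

In either ion the ring is fully conjugated: every atom, including the new sp² carbon, supplies a p orbital.
Cation: 1 × 2 + 0 = 2 π electrons → 4(0)+2, aromatic.
Anion: 1 × 2 + 2 = 4 π electrons → 4(1), antiaromatic.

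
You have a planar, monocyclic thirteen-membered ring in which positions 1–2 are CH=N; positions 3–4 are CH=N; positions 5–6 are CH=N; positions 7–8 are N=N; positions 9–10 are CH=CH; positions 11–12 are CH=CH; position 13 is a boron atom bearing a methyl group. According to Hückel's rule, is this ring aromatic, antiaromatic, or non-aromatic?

The p orbitals form a continuous loop: the double-bond atoms are sp², each contributing one p electron; the doubly-bonded nitrogens are pyridine-type — their lone pairs lie in the ring plane, leaving one electron in the p orbital; the boron has an empty p orbital. The ring is fully conjugated.
Adding the contributions, 6 × 2 = 12 from the double-bond units + 0 from the B(methyl) atom = 12.
With 12 = 4·3 π electrons, Hückel's rule classifies the planar ring as antiaromatic.

Antiaromatic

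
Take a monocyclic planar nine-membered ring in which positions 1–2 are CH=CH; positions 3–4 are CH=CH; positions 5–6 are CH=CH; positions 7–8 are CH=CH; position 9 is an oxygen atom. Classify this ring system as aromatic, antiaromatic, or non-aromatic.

Check conjugation: the double-bond atoms are sp², each contributing one p electron; the oxygen donates one lone pair from its p orbital — every position has a p orbital, so the cyclic π system is continuous.
Tallying contributions gives 4 × 2 = 8 from the double-bond units + 2 from the O atom = 10.
10 = 4(2) + 2, which satisfies Hückel's 4n+2 rule.

Aromatic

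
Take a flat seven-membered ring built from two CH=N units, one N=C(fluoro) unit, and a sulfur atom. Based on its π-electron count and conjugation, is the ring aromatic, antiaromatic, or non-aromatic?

Antiaromatic

All ring atoms are sp² and supply a p orbital to the ring (every atom in a ring double bond is sp² and brings one electron to the p orbital; the doubly-bonded nitrogens are pyridine-type — their lone pairs lie in the ring plane, leaving one electron in the p orbital; the sulfur donates one lone pair from its p orbital); the conjugation is uninterrupted.
π-electron count: 3 × 2 = 6 from the double-bond units + 2 from the S atom = 8.
A 4n π count (8, n = 2) in a planar conjugated ring means antiaromatic.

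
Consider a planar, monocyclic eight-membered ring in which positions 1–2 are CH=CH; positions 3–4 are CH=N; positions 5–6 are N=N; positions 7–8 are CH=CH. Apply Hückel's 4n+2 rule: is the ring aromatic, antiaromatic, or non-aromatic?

Check conjugation: every atom in a ring double bond is sp² and brings one electron to the p orbital; each sp² =N– keeps its lone pair in-plane and puts one electron into the π system — every position has a p orbital, so the cyclic π system is continuous.
Adding the contributions, 4 × 2 = 8 from the 4 double-bond units.
8 is a 4n count (n = 2), so the planar conjugated ring is antiaromatic.

Antiaromatic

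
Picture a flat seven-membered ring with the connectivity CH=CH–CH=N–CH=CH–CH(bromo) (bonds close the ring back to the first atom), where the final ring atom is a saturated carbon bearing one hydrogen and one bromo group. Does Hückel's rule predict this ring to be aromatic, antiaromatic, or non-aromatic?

Because that saturated carbon is sp³ and has no p orbital in the ring π system at the CH(bromo) position, the π system cannot extend all the way around the ring.
Without a continuous loop of overlapping p orbitals the Hückel electron count never comes into play.

Non-aromatic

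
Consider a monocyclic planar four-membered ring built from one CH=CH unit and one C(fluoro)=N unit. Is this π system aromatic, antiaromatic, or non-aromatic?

Every ring atom contributes a p orbital perpendicular to the ring (the double-bond atoms are sp², each contributing one p electron; the doubly-bonded nitrogens are pyridine-type — their lone pairs lie in the ring plane, leaving one electron in the p orbital), so the π system is cyclic and fully conjugated.
Counting π electrons: 2 × 2 = 4 from the 2 double-bond units.
With 4 = 4·1 π electrons, Hückel's rule classifies the planar ring as antiaromatic.

Antiaromatic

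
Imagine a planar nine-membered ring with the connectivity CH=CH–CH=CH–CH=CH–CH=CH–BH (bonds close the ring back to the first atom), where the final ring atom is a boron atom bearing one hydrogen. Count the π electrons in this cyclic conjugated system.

All ring atoms are sp² and supply a p orbital to the ring (every atom in a ring double bond is sp² and brings one electron to the p orbital; the boron has an empty p orbital); the conjugation is uninterrupted.
π-electron count: 4 × 2 = 8 from the double-bond units + 0 from the BH atom = 8.

8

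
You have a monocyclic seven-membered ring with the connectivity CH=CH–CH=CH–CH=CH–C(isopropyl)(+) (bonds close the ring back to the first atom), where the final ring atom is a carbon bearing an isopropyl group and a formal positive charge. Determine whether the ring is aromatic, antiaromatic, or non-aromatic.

Aromatic

Check conjugation: every atom in a ring double bond is sp² and brings one electron to the p orbital; the carbocation has an empty p orbital — every position has a p orbital, so the cyclic π system is continuous.
π-electron count: 3 × 2 = 6 from the double-bond units + 0 from the C(isopropyl)(+) atom = 6.
Since 6 = 4·1 + 2, the ring meets the 4n+2 criterion.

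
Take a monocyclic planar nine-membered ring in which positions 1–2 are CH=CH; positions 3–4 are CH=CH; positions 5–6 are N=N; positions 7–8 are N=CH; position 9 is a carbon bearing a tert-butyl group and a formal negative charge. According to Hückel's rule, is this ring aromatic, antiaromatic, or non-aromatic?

Aromatic

Check conjugation: each doubly-bonded ring atom is sp² with one p-orbital electron; each =N– nitrogen is pyridine-type (lone pair in the sp² plane, one electron in the p orbital); the carbanion's lone pair occupies the p orbital — every position has a p orbital, so the cyclic π system is continuous.
Counting π electrons: 4 × 2 = 8 from the double-bond units + 2 from the C(tert-butyl)(-) atom = 10.
Since 10 = 4·2 + 2, the ring meets the 4n+2 criterion.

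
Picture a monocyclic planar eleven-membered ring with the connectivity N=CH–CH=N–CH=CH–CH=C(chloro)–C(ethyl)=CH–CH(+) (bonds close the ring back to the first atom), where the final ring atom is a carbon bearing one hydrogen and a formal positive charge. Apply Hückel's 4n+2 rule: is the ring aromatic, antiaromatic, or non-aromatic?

The p orbitals form a continuous loop: the double-bond atoms are sp², each contributing one p electron; the doubly-bonded nitrogens are pyridine-type — their lone pairs lie in the ring plane, leaving one electron in the p orbital; the carbocation has an empty p orbital. The ring is fully conjugated.
Adding the contributions, 5 × 2 = 10 from the double-bond units + 0 from the CH(+) atom = 10.
With 10 π electrons (n = 2), the Hückel 4n+2 condition holds.

Aromatic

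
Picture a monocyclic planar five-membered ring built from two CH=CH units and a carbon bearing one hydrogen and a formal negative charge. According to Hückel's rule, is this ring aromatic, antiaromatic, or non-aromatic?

Check conjugation: the double-bond atoms are sp², each contributing one p electron; the carbanion's lone pair occupies the p orbital — every position has a p orbital, so the cyclic π system is continuous.
π-electron count: 2 × 2 = 4 from the double-bond units + 2 from the CH(-) atom = 6.
Since 6 = 4·1 + 2, the ring meets the 4n+2 criterion.

Aromatic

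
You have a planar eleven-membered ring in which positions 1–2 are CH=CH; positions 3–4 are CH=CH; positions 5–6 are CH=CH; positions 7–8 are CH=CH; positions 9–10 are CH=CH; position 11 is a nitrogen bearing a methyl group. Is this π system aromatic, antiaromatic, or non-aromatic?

Antiaromatic

The p orbitals form a continuous loop: every atom in a ring double bond is sp² and brings one electron to the p orbital; the pyrrole-type nitrogen donates its lone pair from the p orbital. The ring is fully conjugated.
π-electron count: 5 × 2 = 10 from the double-bond units + 2 from the N(methyl) atom = 12.
A 4n π count (12, n = 3) in a planar conjugated ring means antiaromatic.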